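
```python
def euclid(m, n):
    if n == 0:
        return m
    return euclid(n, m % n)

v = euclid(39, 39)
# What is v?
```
Call trace:
euclid(m=39, n=39)
  euclid(m=39, n=0)
  -> return 39
-> return 39

Final answer: 39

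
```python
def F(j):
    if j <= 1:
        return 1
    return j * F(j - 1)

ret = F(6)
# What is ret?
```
Call trace:
F(j=6)
  F(j=5)
    F(j=4)
      F(j=3)
        F(j=2)
          F(j=1)
          -> return 1
        -> return 2
      -> return 6
    -> return 24
  -> return 120
-> return 720

Final answer: 720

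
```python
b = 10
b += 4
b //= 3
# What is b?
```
Trace:
  b=10
  b=14
  b=4

Final answer: 4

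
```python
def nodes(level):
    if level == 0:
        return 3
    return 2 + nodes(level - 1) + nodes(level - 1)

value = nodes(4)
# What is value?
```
Call trace (a repeated sub-call is expanded the first time; later identical calls just restate its return value):
nodes(level=4)
  nodes(level=3)
    nodes(level=2)
      nodes(level=1)
        nodes(level=0)
        -> return 3
        nodes(level=0)
        -> return 3
      -> return 8
      nodes(level=1) -> return 8  (same call as traced above)
    -> return 18
    nodes(level=2) -> return 18  (same call as traced above)
  -> return 38
  nodes(level=3) -> return 38  (same call as traced above)
-> return 78

Final answer: 78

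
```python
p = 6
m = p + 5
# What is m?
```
Trace:
  p=6
  p=6, m=11

Final answer: 11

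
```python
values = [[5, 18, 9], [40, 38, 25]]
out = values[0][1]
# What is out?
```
Trace:
  values=[[5, 18, 9], [40, 38, 25]]
  values=[[5, 18, 9], [40, 38, 25]], out=18

Final answer: 18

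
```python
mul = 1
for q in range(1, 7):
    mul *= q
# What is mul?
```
Trace:
  mul=1
  mul=1, q=1
  mul=2, q=2
  mul=6, q=3
  mul=24, q=4
  mul=120, q=5
  mul=720, q=6

Final answer: 720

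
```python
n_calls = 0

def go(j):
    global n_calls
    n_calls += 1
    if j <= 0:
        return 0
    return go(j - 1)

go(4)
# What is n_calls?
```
Call trace:
go(j=4)
  go(j=3)
    go(j=2)
      go(j=1)
        go(j=0)
        -> return 0
      -> return 0
    -> return 0
  -> return 0
-> return 0

n_calls is incremented once per call. go is entered once for each j = 4, 3, 2, 1, 0 (the j <= 0 call returns without recursing), i.e. 4 + 1 calls.
n_calls = 5

Final answer: 5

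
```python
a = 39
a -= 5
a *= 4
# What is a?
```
Trace:
  a=39
  a=34
  a=136

Final answer: 136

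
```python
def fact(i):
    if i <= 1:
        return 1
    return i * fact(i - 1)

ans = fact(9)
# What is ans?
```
Call trace:
fact(i=9)
  fact(i=8)
    fact(i=7)
      fact(i=6)
        fact(i=5)
          fact(i=4)
            fact(i=3)
              fact(i=2)
                fact(i=1)
                -> return 1
              -> return 2
            -> return 6
          -> return 24
        -> return 120
      -> return 720
    -> return 5040
  -> return 40320
-> return 362880

Final answer: 362880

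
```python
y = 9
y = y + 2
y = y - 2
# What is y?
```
Trace:
  y=9
  y=11
  y=9

Final answer: 9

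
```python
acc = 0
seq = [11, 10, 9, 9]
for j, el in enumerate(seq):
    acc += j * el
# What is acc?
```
Trace:
  acc=0
  acc=0, j=0, el=11
  acc=10, j=1, el=10
  acc=28, j=2, el=9
  acc=55, j=3, el=9

Final answer: 55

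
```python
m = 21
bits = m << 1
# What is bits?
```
Trace:
  m=21
  m=21, bits=42

Final answer: 42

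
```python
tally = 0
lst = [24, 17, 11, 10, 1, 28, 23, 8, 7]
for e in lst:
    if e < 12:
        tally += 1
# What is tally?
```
Trace:
  tally=0
  tally=0, e=24
  tally=0, e=17
  tally=1, e=11
  tally=2, e=10
  tally=3, e=1
  tally=3, e=28
  tally=3, e=23
  tally=4, e=8
  tally=5, e=7

Final answer: 5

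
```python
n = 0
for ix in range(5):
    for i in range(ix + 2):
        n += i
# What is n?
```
Trace:
  n=0
  n=0, ix=0, i=0
  n=1, ix=0, i=1
  n=1, ix=1, i=0
  n=2, ix=1, i=1
  n=4, ix=1, i=2
  n=4, ix=2, i=0
  n=5, ix=2, i=1
  n=7, ix=2, i=2
  n=10, ix=2, i=3
  n=10, ix=3, i=0
  n=11, ix=3, i=1
  n=13, ix=3, i=2
  n=16, ix=3, i=3
  n=20, ix=3, i=4
  n=20, ix=4, i=0
  n=21, ix=4, i=1
  n=23, ix=4, i=2
  n=26, ix=4, i=3
  n=30, ix=4, i=4
  n=35, ix=4, i=5

Final answer: 35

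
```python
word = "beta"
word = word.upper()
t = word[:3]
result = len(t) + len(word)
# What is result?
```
Trace:
  word='beta'
  word='BETA'
  word='BETA', t='BET'
  word='BETA', t='BET', result=7

Final answer: 7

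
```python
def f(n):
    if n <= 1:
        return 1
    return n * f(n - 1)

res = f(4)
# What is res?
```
Call trace:
f(n=4)
  f(n=3)
    f(n=2)
      f(n=1)
      -> return 1
    -> return 2
  -> return 6
-> return 24

Final answer: 24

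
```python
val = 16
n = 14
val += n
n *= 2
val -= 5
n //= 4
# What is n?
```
Trace:
  val=16
  val=16, n=14
  val=30, n=14
  val=30, n=28
  val=25, n=28
  val=25, n=7

Final answer: 7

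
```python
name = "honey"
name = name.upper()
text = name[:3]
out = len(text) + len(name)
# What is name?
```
Trace:
  name='honey'
  name='HONEY'
  name='HONEY', text='HON'
  name='HONEY', text='HON', out=8

Final answer: 'HONEY'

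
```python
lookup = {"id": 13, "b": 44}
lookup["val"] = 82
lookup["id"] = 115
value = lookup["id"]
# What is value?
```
Trace:
  lookup={'id': 13, 'b': 44}
  lookup={'id': 13, 'b': 44, 'val': 82}
  lookup={'id': 115, 'b': 44, 'val': 82}
  lookup={'id': 115, 'b': 44, 'val': 82}, value=115

Final answer: 115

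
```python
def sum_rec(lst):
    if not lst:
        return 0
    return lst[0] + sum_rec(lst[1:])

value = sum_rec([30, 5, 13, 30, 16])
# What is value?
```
Call trace:
sum_rec(lst=[30, 5, 13, 30, 16])
  sum_rec(lst=[5, 13, 30, 16])
    sum_rec(lst=[13, 30, 16])
      sum_rec(lst=[30, 16])
        sum_rec(lst=[16])
          sum_rec(lst=[])
          -> return 0
        -> return 16
      -> return 46
    -> return 59
  -> return 64
-> return 94

Final answer: 94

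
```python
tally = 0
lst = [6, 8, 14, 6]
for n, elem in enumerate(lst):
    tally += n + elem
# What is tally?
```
Trace:
  tally=0
  tally=6, n=0, elem=6
  tally=15, n=1, elem=8
  tally=31, n=2, elem=14
  tally=40, n=3, elem=6

Final answer: 40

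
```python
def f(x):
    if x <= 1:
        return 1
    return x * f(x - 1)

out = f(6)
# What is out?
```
Call trace:
f(x=6)
  f(x=5)
    f(x=4)
      f(x=3)
        f(x=2)
          f(x=1)
          -> return 1
        -> return 2
      -> return 6
    -> return 24
  -> return 120
-> return 720

Final answer: 720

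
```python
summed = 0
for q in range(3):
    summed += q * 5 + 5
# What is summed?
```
Trace:
  summed=0
  summed=5, q=0
  summed=15, q=1
  summed=30, q=2

Final answer: 30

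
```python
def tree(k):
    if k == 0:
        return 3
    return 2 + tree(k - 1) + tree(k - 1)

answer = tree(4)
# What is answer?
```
Call trace (a repeated sub-call is expanded the first time; later identical calls just restate its return value):
tree(k=4)
  tree(k=3)
    tree(k=2)
      tree(k=1)
        tree(k=0)
        -> return 3
        tree(k=0)
        -> return 3
      -> return 8
      tree(k=1) -> return 8  (same call as traced above)
    -> return 18
    tree(k=2) -> return 18  (same call as traced above)
  -> return 38
  tree(k=3) -> return 38  (same call as traced above)
-> return 78

Final answer: 78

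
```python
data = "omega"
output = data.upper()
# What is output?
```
Trace:
  data='omega'
  data='omega', output='OMEGA'

Final answer: 'OMEGA'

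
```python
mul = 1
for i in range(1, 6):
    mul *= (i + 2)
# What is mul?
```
Trace:
  mul=1
  mul=3, i=1
  mul=12, i=2
  mul=60, i=3
  mul=360, i=4
  mul=2520, i=5

Final answer: 2520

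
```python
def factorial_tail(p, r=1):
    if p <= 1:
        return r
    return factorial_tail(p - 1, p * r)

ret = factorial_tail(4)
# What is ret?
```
Call trace:
factorial_tail(p=4, r=1)
  factorial_tail(p=3, r=4)
    factorial_tail(p=2, r=12)
      factorial_tail(p=1, r=24)
      -> return 24
    -> return 24
  -> return 24
-> return 24

Final answer: 24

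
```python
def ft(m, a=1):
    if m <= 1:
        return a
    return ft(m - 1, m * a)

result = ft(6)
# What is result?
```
Call trace:
ft(m=6, a=1)
  ft(m=5, a=6)
    ft(m=4, a=30)
      ft(m=3, a=120)
        ft(m=2, a=360)
          ft(m=1, a=720)
          -> return 720
        -> return 720
      -> return 720
    -> return 720
  -> return 720
-> return 720

Final answer: 720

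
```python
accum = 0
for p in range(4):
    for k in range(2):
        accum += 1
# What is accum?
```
Trace:
  accum=0
  accum=1, p=0, k=0
  accum=2, p=0, k=1
  accum=3, p=1, k=0
  accum=4, p=1, k=1
  accum=5, p=2, k=0
  accum=6, p=2, k=1
  accum=7, p=3, k=0
  accum=8, p=3, k=1

Final answer: 8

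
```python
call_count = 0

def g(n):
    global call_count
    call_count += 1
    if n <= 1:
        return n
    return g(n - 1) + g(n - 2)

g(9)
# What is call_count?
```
Call trace (a repeated sub-call is expanded the first time; later identical calls just restate its return value):
g(n=9)
  g(n=8)
    g(n=7)
      g(n=6)
        g(n=5)
          g(n=4)
            g(n=3)
              g(n=2)
                g(n=1)
                -> return 1
                g(n=0)
                -> return 0
              -> return 1
              g(n=1)
              -> return 1
            -> return 2
            g(n=2) -> return 1  (same call as traced above)
          -> return 3
          g(n=3) -> return 2  (same call as traced above)
        -> return 5
        g(n=4) -> return 3  (same call as traced above)
      -> return 8
      g(n=5) -> return 5  (same call as traced above)
    -> return 13
    g(n=6) -> return 8  (same call as traced above)
  -> return 21
  g(n=7) -> return 13  (same call as traced above)
-> return 34

call_count is incremented once per call, so count the calls in each subtree. Let C(n) = number of calls made by g(n).
C(0) = C(1) = 1 (base case, no recursion); C(n) = 1 + C(n - 1) + C(n - 2) otherwise.
C(2) = 1 + C(1) + C(0) = 1 + 1 + 1 = 3
C(3) = 1 + C(2) + C(1) = 1 + 3 + 1 = 5
C(4) = 1 + C(3) + C(2) = 1 + 5 + 3 = 9
C(5) = 1 + C(4) + C(3) = 1 + 9 + 5 = 15
C(6) = 1 + C(5) + C(4) = 1 + 15 + 9 = 25
C(7) = 1 + C(6) + C(5) = 1 + 25 + 15 = 41
C(8) = 1 + C(7) + C(6) = 1 + 41 + 25 = 67
C(9) = 1 + C(8) + C(7) = 1 + 67 + 41 = 109
call_count = C(9) = 109

Final answer: 109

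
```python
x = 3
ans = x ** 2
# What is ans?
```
Trace:
  x=3
  x=3, ans=9

Final answer: 9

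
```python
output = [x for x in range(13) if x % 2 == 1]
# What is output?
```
Trace:
  x=0
  x=1
  x=2
  x=3
  x=4
  x=5
  x=6
  x=7
  x=8
  x=9
  x=10
  x=11
  x=12
  output=[1, 3, 5, 7, 9, 11]

Final answer: [1, 3, 5, 7, 9, 11]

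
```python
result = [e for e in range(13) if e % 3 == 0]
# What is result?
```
Trace:
  e=0
  e=1
  e=2
  e=3
  e=4
  e=5
  e=6
  e=7
  e=8
  e=9
  e=10
  e=11
  e=12
  result=[0, 3, 6, 9, 12]

Final answer: [0, 3, 6, 9, 12]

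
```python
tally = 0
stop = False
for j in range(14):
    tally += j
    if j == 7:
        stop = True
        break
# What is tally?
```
Trace:
  tally=0
  tally=0, stop=False
  tally=0, stop=False, j=0
  tally=1, stop=False, j=1
  tally=3, stop=False, j=2
  tally=6, stop=False, j=3
  tally=10, stop=False, j=4
  tally=15, stop=False, j=5
  tally=21, stop=False, j=6
  tally=28, stop=True, j=7

Final answer: 28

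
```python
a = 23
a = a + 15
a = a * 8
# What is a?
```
Trace:
  a=23
  a=38
  a=304

Final answer: 304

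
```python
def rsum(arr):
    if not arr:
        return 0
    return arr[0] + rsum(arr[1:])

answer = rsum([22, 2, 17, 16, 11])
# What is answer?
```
Call trace:
rsum(arr=[22, 2, 17, 16, 11])
  rsum(arr=[2, 17, 16, 11])
    rsum(arr=[17, 16, 11])
      rsum(arr=[16, 11])
        rsum(arr=[11])
          rsum(arr=[])
          -> return 0
        -> return 11
      -> return 27
    -> return 44
  -> return 46
-> return 68

Final answer: 68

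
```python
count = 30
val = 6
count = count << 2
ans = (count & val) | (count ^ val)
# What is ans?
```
Trace:
  count=30
  count=30, val=6
  count=120, val=6
  count=120, val=6, ans=126

Final answer: 126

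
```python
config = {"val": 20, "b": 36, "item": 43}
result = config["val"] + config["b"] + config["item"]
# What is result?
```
Trace:
  config={'val': 20, 'b': 36, 'item': 43}
  config={'val': 20, 'b': 36, 'item': 43}, result=99

Final answer: 99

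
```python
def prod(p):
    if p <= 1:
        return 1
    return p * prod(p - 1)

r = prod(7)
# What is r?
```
Call trace:
prod(p=7)
  prod(p=6)
    prod(p=5)
      prod(p=4)
        prod(p=3)
          prod(p=2)
            prod(p=1)
            -> return 1
          -> return 2
        -> return 6
      -> return 24
    -> return 120
  -> return 720
-> return 5040

Final answer: 5040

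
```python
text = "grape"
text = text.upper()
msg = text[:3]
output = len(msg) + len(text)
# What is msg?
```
Trace:
  text='grape'
  text='GRAPE'
  text='GRAPE', msg='GRA'
  text='GRAPE', msg='GRA', output=8

Final answer: 'GRA'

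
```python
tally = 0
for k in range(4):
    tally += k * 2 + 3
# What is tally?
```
Trace:
  tally=0
  tally=3, k=0
  tally=8, k=1
  tally=15, k=2
  tally=24, k=3

Final answer: 24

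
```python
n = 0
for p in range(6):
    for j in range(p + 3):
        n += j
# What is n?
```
Trace:
  n=0
  n=0, p=0, j=0
  n=1, p=0, j=1
  n=3, p=0, j=2
  n=3, p=1, j=0
  n=4, p=1, j=1
  n=6, p=1, j=2
  n=9, p=1, j=3
  n=9, p=2, j=0
  n=10, p=2, j=1
  n=12, p=2, j=2
  n=15, p=2, j=3
  n=19, p=2, j=4
  n=19, p=3, j=0
  n=20, p=3, j=1
  n=22, p=3, j=2
  n=25, p=3, j=3
  n=29, p=3, j=4
  n=34, p=3, j=5
  n=34, p=4, j=0
  n=35, p=4, j=1
  n=37, p=4, j=2
  n=40, p=4, j=3
  n=44, p=4, j=4
  n=49, p=4, j=5
  n=55, p=4, j=6
  n=55, p=5, j=0
  n=56, p=5, j=1
  n=58, p=5, j=2
  n=61, p=5, j=3
  n=65, p=5, j=4
  n=70, p=5, j=5
  n=76, p=5, j=6
  n=83, p=5, j=7

Final answer: 83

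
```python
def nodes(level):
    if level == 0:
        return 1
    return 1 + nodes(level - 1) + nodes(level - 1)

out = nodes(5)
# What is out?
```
Call trace (a repeated sub-call is expanded the first time; later identical calls just restate its return value):
nodes(level=5)
  nodes(level=4)
    nodes(level=3)
      nodes(level=2)
        nodes(level=1)
          nodes(level=0)
          -> return 1
          nodes(level=0)
          -> return 1
        -> return 3
        nodes(level=1) -> return 3  (same call as traced above)
      -> return 7
      nodes(level=2) -> return 7  (same call as traced above)
    -> return 15
    nodes(level=3) -> return 15  (same call as traced above)
  -> return 31
  nodes(level=4) -> return 31  (same call as traced above)
-> return 63

Final answer: 63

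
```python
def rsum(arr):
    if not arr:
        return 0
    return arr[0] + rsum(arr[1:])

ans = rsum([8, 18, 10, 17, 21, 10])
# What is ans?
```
Call trace:
rsum(arr=[8, 18, 10, 17, 21, 10])
  rsum(arr=[18, 10, 17, 21, 10])
    rsum(arr=[10, 17, 21, 10])
      rsum(arr=[17, 21, 10])
        rsum(arr=[21, 10])
          rsum(arr=[10])
            rsum(arr=[])
            -> return 0
          -> return 10
        -> return 31
      -> return 48
    -> return 58
  -> return 76
-> return 84

Final answer: 84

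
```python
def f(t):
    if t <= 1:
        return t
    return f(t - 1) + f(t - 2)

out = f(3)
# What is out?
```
Call trace:
f(t=3)
  f(t=2)
    f(t=1)
    -> return 1
    f(t=0)
    -> return 0
  -> return 1
  f(t=1)
  -> return 1
-> return 2

Final answer: 2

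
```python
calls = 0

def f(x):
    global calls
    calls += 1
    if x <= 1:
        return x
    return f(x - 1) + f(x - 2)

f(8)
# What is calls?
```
Call trace (a repeated sub-call is expanded the first time; later identical calls just restate its return value):
f(x=8)
  f(x=7)
    f(x=6)
      f(x=5)
        f(x=4)
          f(x=3)
            f(x=2)
              f(x=1)
              -> return 1
              f(x=0)
              -> return 0
            -> return 1
            f(x=1)
            -> return 1
          -> return 2
          f(x=2) -> return 1  (same call as traced above)
        -> return 3
        f(x=3) -> return 2  (same call as traced above)
      -> return 5
      f(x=4) -> return 3  (same call as traced above)
    -> return 8
    f(x=5) -> return 5  (same call as traced above)
  -> return 13
  f(x=6) -> return 8  (same call as traced above)
-> return 21

calls is incremented once per call, so count the calls in each subtree. Let C(x) = number of calls made by f(x).
C(0) = C(1) = 1 (base case, no recursion); C(x) = 1 + C(x - 1) + C(x - 2) otherwise.
C(2) = 1 + C(1) + C(0) = 1 + 1 + 1 = 3
C(3) = 1 + C(2) + C(1) = 1 + 3 + 1 = 5
C(4) = 1 + C(3) + C(2) = 1 + 5 + 3 = 9
C(5) = 1 + C(4) + C(3) = 1 + 9 + 5 = 15
C(6) = 1 + C(5) + C(4) = 1 + 15 + 9 = 25
C(7) = 1 + C(6) + C(5) = 1 + 25 + 15 = 41
C(8) = 1 + C(7) + C(6) = 1 + 41 + 25 = 67
calls = C(8) = 67

Final answer: 67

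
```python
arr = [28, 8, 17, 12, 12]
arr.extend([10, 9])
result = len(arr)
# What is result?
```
Trace:
  arr=[28, 8, 17, 12, 12]
  arr=[28, 8, 17, 12, 12, 10, 9]
  arr=[28, 8, 17, 12, 12, 10, 9], result=7

Final answer: 7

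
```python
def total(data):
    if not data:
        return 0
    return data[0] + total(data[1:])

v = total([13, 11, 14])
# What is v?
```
Call trace:
total(data=[13, 11, 14])
  total(data=[11, 14])
    total(data=[14])
      total(data=[])
      -> return 0
    -> return 14
  -> return 25
-> return 38

Final answer: 38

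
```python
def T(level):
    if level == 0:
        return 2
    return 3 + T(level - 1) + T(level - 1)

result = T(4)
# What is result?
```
Call trace (a repeated sub-call is expanded the first time; later identical calls just restate its return value):
T(level=4)
  T(level=3)
    T(level=2)
      T(level=1)
        T(level=0)
        -> return 2
        T(level=0)
        -> return 2
      -> return 7
      T(level=1) -> return 7  (same call as traced above)
    -> return 17
    T(level=2) -> return 17  (same call as traced above)
  -> return 37
  T(level=3) -> return 37  (same call as traced above)
-> return 77

Final answer: 77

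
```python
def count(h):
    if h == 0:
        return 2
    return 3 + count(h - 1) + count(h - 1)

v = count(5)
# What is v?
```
Call trace (a repeated sub-call is expanded the first time; later identical calls just restate its return value):
count(h=5)
  count(h=4)
    count(h=3)
      count(h=2)
        count(h=1)
          count(h=0)
          -> return 2
          count(h=0)
          -> return 2
        -> return 7
        count(h=1) -> return 7  (same call as traced above)
      -> return 17
      count(h=2) -> return 17  (same call as traced above)
    -> return 37
    count(h=3) -> return 37  (same call as traced above)
  -> return 77
  count(h=4) -> return 77  (same call as traced above)
-> return 157

Final answer: 157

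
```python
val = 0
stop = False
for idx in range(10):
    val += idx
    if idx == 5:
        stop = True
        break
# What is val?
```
Trace:
  val=0
  val=0, stop=False
  val=0, stop=False, idx=0
  val=1, stop=False, idx=1
  val=3, stop=False, idx=2
  val=6, stop=False, idx=3
  val=10, stop=False, idx=4
  val=15, stop=True, idx=5

Final answer: 15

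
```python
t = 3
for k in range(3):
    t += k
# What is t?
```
Trace:
  t=3
  t=3, k=0
  t=4, k=1
  t=6, k=2

Final answer: 6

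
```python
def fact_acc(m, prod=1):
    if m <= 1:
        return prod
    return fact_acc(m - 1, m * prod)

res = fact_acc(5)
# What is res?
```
Call trace:
fact_acc(m=5, prod=1)
  fact_acc(m=4, prod=5)
    fact_acc(m=3, prod=20)
      fact_acc(m=2, prod=60)
        fact_acc(m=1, prod=120)
        -> return 120
      -> return 120
    -> return 120
  -> return 120
-> return 120

Final answer: 120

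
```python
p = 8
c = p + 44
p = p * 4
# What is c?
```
Trace:
  p=8
  p=8, c=52
  p=32, c=52

Final answer: 52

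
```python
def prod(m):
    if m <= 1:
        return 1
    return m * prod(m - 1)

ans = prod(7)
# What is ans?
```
Call trace:
prod(m=7)
  prod(m=6)
    prod(m=5)
      prod(m=4)
        prod(m=3)
          prod(m=2)
            prod(m=1)
            -> return 1
          -> return 2
        -> return 6
      -> return 24
    -> return 120
  -> return 720
-> return 5040

Final answer: 5040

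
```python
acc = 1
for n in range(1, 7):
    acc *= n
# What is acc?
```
Trace:
  acc=1
  acc=1, n=1
  acc=2, n=2
  acc=6, n=3
  acc=24, n=4
  acc=120, n=5
  acc=720, n=6

Final answer: 720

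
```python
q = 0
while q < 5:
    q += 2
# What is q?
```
Trace:
  q=0
  q=2
  q=4
  q=6

Final answer: 6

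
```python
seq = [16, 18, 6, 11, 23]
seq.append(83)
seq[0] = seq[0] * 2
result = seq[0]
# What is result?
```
Trace:
  seq=[16, 18, 6, 11, 23]
  seq=[16, 18, 6, 11, 23, 83]
  seq=[32, 18, 6, 11, 23, 83]
  seq=[32, 18, 6, 11, 23, 83], result=32

Final answer: 32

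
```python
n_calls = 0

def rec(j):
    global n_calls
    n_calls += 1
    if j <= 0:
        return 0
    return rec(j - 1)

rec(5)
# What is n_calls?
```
Call trace:
rec(j=5)
  rec(j=4)
    rec(j=3)
      rec(j=2)
        rec(j=1)
          rec(j=0)
          -> return 0
        -> return 0
      -> return 0
    -> return 0
  -> return 0
-> return 0

n_calls is incremented once per call. rec is entered once for each j = 5, 4, 3, 2, 1, 0 (the j <= 0 call returns without recursing), i.e. 5 + 1 calls.
n_calls = 6

Final answer: 6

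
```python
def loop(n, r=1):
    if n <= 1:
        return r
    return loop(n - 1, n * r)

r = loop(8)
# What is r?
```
Call trace:
loop(n=8, r=1)
  loop(n=7, r=8)
    loop(n=6, r=56)
      loop(n=5, r=336)
        loop(n=4, r=1680)
          loop(n=3, r=6720)
            loop(n=2, r=20160)
              loop(n=1, r=40320)
              -> return 40320
            -> return 40320
          -> return 40320
        -> return 40320
      -> return 40320
    -> return 40320
  -> return 40320
-> return 40320

Final answer: 40320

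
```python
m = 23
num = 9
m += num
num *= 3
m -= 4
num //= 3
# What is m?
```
Trace:
  m=23
  m=23, num=9
  m=32, num=9
  m=32, num=27
  m=28, num=27
  m=28, num=9

Final answer: 28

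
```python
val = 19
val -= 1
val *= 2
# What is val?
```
Trace:
  val=19
  val=18
  val=36

Final answer: 36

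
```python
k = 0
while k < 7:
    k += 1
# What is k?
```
Trace:
  k=0
  k=1
  k=2
  k=3
  k=4
  k=5
  k=6
  k=7

Final answer: 7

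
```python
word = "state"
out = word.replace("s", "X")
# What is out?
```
Trace:
  word='state'
  word='state', out='Xtate'

Final answer: 'Xtate'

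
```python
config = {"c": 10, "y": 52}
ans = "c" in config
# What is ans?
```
Trace:
  config={'c': 10, 'y': 52}
  config={'c': 10, 'y': 52}, ans=True

Final answer: True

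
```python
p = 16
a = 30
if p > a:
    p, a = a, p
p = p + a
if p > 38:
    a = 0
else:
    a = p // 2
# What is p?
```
Trace:
  p=16
  p=16, a=30
  p=16, a=30
  p=46, a=30
  p=46, a=0

Final answer: 46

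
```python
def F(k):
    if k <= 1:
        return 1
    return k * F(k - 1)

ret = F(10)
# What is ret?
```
Call trace:
F(k=10)
  F(k=9)
    F(k=8)
      F(k=7)
        F(k=6)
          F(k=5)
            F(k=4)
              F(k=3)
                F(k=2)
                  F(k=1)
                  -> return 1
                -> return 2
              -> return 6
            -> return 24
          -> return 120
        -> return 720
      -> return 5040
    -> return 40320
  -> return 362880
-> return 3628800

Final answer: 3628800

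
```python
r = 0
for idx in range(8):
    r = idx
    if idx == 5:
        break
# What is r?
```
Trace:
  r=0
  r=0, idx=0
  r=1, idx=1
  r=2, idx=2
  r=3, idx=3
  r=4, idx=4
  r=5, idx=5

Final answer: 5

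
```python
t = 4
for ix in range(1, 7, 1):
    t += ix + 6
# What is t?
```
Trace:
  t=4
  t=11, ix=1
  t=19, ix=2
  t=28, ix=3
  t=38, ix=4
  t=49, ix=5
  t=61, ix=6

Final answer: 61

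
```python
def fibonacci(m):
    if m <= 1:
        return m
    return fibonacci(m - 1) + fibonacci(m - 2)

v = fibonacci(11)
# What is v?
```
Call trace (a repeated sub-call is expanded the first time; later identical calls just restate its return value):
fibonacci(m=11)
  fibonacci(m=10)
    fibonacci(m=9)
      fibonacci(m=8)
        fibonacci(m=7)
          fibonacci(m=6)
            fibonacci(m=5)
              fibonacci(m=4)
                fibonacci(m=3)
                  fibonacci(m=2)
                    fibonacci(m=1)
                    -> return 1
                    fibonacci(m=0)
                    -> return 0
                  -> return 1
                  fibonacci(m=1)
                  -> return 1
                -> return 2
                fibonacci(m=2) -> return 1  (same call as traced above)
              -> return 3
              fibonacci(m=3) -> return 2  (same call as traced above)
            -> return 5
            fibonacci(m=4) -> return 3  (same call as traced above)
          -> return 8
          fibonacci(m=5) -> return 5  (same call as traced above)
        -> return 13
        fibonacci(m=6) -> return 8  (same call as traced above)
      -> return 21
      fibonacci(m=7) -> return 13  (same call as traced above)
    -> return 34
    fibonacci(m=8) -> return 21  (same call as traced above)
  -> return 55
  fibonacci(m=9) -> return 34  (same call as traced above)
-> return 89

Final answer: 89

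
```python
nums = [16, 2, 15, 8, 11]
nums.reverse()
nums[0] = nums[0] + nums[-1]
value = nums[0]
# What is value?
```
Trace:
  nums=[16, 2, 15, 8, 11]
  nums=[11, 8, 15, 2, 16]
  nums=[27, 8, 15, 2, 16]
  nums=[27, 8, 15, 2, 16], value=27

Final answer: 27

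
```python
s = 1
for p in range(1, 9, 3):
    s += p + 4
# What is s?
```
Trace:
  s=1
  s=6, p=1
  s=14, p=4
  s=25, p=7

Final answer: 25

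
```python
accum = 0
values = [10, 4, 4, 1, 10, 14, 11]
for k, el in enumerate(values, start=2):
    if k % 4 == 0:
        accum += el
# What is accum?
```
Trace:
  accum=0
  accum=0, k=2, el=10
  accum=0, k=3, el=4
  accum=4, k=4, el=4
  accum=4, k=5, el=1
  accum=4, k=6, el=10
  accum=4, k=7, el=14
  accum=15, k=8, el=11

Final answer: 15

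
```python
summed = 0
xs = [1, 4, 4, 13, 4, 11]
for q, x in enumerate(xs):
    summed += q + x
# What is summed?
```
Trace:
  summed=0
  summed=1, q=0, x=1
  summed=6, q=1, x=4
  summed=12, q=2, x=4
  summed=28, q=3, x=13
  summed=36, q=4, x=4
  summed=52, q=5, x=11

Final answer: 52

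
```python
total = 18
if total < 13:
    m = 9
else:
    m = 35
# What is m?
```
Trace:
  total=18
  total=18, m=35

Final answer: 35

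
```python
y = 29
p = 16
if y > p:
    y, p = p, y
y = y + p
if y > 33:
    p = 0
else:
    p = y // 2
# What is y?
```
Trace:
  y=29
  y=29, p=16
  y=16, p=29
  y=45, p=29
  y=45, p=0

Final answer: 45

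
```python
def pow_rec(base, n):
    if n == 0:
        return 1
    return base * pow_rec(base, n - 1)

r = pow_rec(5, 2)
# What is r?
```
Call trace:
pow_rec(base=5, n=2)
  pow_rec(base=5, n=1)
    pow_rec(base=5, n=0)
    -> return 1
  -> return 5
-> return 25

Final answer: 25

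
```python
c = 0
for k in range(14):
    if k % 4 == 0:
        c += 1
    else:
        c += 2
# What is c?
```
Trace:
  c=0
  c=1, k=0
  c=3, k=1
  c=5, k=2
  c=7, k=3
  c=8, k=4
  c=10, k=5
  c=12, k=6
  c=14, k=7
  c=15, k=8
  c=17, k=9
  c=19, k=10
  c=21, k=11
  c=22, k=12
  c=24, k=13

Final answer: 24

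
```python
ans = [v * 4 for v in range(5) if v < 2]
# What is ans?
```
Trace:
  v=0
  v=1
  v=2
  v=3
  v=4
  ans=[0, 4]

Final answer: [0, 4]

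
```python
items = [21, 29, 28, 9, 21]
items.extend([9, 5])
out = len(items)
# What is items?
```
Trace:
  items=[21, 29, 28, 9, 21]
  items=[21, 29, 28, 9, 21, 9, 5]
  items=[21, 29, 28, 9, 21, 9, 5], out=7

Final answer: [21, 29, 28, 9, 21, 9, 5]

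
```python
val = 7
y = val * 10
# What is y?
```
Trace:
  val=7
  val=7, y=70

Final answer: 70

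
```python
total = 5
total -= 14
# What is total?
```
Trace:
  total=5
  total=-9

Final answer: -9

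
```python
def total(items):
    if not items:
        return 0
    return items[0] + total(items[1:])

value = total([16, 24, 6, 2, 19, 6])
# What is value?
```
Call trace:
total(items=[16, 24, 6, 2, 19, 6])
  total(items=[24, 6, 2, 19, 6])
    total(items=[6, 2, 19, 6])
      total(items=[2, 19, 6])
        total(items=[19, 6])
          total(items=[6])
            total(items=[])
            -> return 0
          -> return 6
        -> return 25
      -> return 27
    -> return 33
  -> return 57
-> return 73

Final answer: 73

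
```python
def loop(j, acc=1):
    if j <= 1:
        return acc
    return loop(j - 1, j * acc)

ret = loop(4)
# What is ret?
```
Call trace:
loop(j=4, acc=1)
  loop(j=3, acc=4)
    loop(j=2, acc=12)
      loop(j=1, acc=24)
      -> return 24
    -> return 24
  -> return 24
-> return 24

Final answer: 24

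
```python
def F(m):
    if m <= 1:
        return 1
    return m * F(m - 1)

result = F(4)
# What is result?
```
Call trace:
F(m=4)
  F(m=3)
    F(m=2)
      F(m=1)
      -> return 1
    -> return 2
  -> return 6
-> return 24

Final answer: 24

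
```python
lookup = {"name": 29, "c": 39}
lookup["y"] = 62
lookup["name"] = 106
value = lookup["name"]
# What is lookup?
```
Trace:
  lookup={'name': 29, 'c': 39}
  lookup={'name': 29, 'c': 39, 'y': 62}
  lookup={'name': 106, 'c': 39, 'y': 62}
  lookup={'name': 106, 'c': 39, 'y': 62}, value=106

Final answer: {'name': 106, 'c': 39, 'y': 62}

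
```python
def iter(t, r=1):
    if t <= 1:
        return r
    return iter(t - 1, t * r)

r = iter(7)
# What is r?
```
Call trace:
iter(t=7, r=1)
  iter(t=6, r=7)
    iter(t=5, r=42)
      iter(t=4, r=210)
        iter(t=3, r=840)
          iter(t=2, r=2520)
            iter(t=1, r=5040)
            -> return 5040
          -> return 5040
        -> return 5040
      -> return 5040
    -> return 5040
  -> return 5040
-> return 5040

Final answer: 5040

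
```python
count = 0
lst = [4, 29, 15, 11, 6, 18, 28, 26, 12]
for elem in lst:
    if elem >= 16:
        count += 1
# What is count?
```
Trace:
  count=0
  count=0, elem=4
  count=1, elem=29
  count=1, elem=15
  count=1, elem=11
  count=1, elem=6
  count=2, elem=18
  count=3, elem=28
  count=4, elem=26
  count=4, elem=12

Final answer: 4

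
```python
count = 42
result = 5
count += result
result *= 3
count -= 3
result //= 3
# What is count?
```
Trace:
  count=42
  count=42, result=5
  count=47, result=5
  count=47, result=15
  count=44, result=15
  count=44, result=5

Final answer: 44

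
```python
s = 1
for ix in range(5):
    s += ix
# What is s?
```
Trace:
  s=1
  s=1, ix=0
  s=2, ix=1
  s=4, ix=2
  s=7, ix=3
  s=11, ix=4

Final answer: 11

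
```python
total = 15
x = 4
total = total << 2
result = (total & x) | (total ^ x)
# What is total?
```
Trace:
  total=15
  total=15, x=4
  total=60, x=4
  total=60, x=4, result=60

Final answer: 60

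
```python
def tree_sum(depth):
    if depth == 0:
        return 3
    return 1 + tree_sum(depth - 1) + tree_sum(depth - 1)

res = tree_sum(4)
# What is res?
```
Call trace (a repeated sub-call is expanded the first time; later identical calls just restate its return value):
tree_sum(depth=4)
  tree_sum(depth=3)
    tree_sum(depth=2)
      tree_sum(depth=1)
        tree_sum(depth=0)
        -> return 3
        tree_sum(depth=0)
        -> return 3
      -> return 7
      tree_sum(depth=1) -> return 7  (same call as traced above)
    -> return 15
    tree_sum(depth=2) -> return 15  (same call as traced above)
  -> return 31
  tree_sum(depth=3) -> return 31  (same call as traced above)
-> return 63

Final answer: 63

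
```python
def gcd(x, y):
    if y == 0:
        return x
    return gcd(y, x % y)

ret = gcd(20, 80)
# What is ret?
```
Call trace:
gcd(x=20, y=80)
  gcd(x=80, y=20)
    gcd(x=20, y=0)
    -> return 20
  -> return 20
-> return 20

Final answer: 20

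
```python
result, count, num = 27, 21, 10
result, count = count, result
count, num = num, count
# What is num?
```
Trace:
  result=27, count=21, num=10
  result=21, count=27, num=10
  result=21, count=10, num=27

Final answer: 27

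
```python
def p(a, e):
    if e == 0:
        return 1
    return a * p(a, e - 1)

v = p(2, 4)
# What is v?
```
Call trace:
p(a=2, e=4)
  p(a=2, e=3)
    p(a=2, e=2)
      p(a=2, e=1)
        p(a=2, e=0)
        -> return 1
      -> return 2
    -> return 4
  -> return 8
-> return 16

Final answer: 16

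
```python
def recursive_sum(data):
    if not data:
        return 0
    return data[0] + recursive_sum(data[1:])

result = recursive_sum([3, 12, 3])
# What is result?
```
Call trace:
recursive_sum(data=[3, 12, 3])
  recursive_sum(data=[12, 3])
    recursive_sum(data=[3])
      recursive_sum(data=[])
      -> return 0
    -> return 3
  -> return 15
-> return 18

Final answer: 18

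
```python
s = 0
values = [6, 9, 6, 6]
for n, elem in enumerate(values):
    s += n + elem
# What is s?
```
Trace:
  s=0
  s=6, n=0, elem=6
  s=16, n=1, elem=9
  s=24, n=2, elem=6
  s=33, n=3, elem=6

Final answer: 33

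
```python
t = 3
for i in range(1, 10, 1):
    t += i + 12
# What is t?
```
Trace:
  t=3
  t=16, i=1
  t=30, i=2
  t=45, i=3
  t=61, i=4
  t=78, i=5
  t=96, i=6
  t=115, i=7
  t=135, i=8
  t=156, i=9

Final answer: 156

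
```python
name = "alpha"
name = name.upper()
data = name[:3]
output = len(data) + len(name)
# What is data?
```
Trace:
  name='alpha'
  name='ALPHA'
  name='ALPHA', data='ALP'
  name='ALPHA', data='ALP', output=8

Final answer: 'ALP'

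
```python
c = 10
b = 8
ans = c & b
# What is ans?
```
Trace:
  c=10
  c=10, b=8
  c=10, b=8, ans=8

Final answer: 8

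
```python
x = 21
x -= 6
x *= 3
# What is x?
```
Trace:
  x=21
  x=15
  x=45

Final answer: 45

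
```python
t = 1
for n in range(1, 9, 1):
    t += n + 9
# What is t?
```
Trace:
  t=1
  t=11, n=1
  t=22, n=2
  t=34, n=3
  t=47, n=4
  t=61, n=5
  t=76, n=6
  t=92, n=7
  t=109, n=8

Final answer: 109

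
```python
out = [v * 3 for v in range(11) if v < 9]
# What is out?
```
Trace:
  v=0
  v=1
  v=2
  v=3
  v=4
  v=5
  v=6
  v=7
  v=8
  v=9
  v=10
  out=[0, 3, 6, 9, 12, 15, 18, 21, 24]

Final answer: [0, 3, 6, 9, 12, 15, 18, 21, 24]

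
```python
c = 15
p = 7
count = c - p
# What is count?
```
Trace:
  c=15
  c=15, p=7
  c=15, p=7, count=8

Final answer: 8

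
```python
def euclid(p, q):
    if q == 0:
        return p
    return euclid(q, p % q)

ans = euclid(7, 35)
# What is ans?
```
Call trace:
euclid(p=7, q=35)
  euclid(p=35, q=7)
    euclid(p=7, q=0)
    -> return 7
  -> return 7
-> return 7

Final answer: 7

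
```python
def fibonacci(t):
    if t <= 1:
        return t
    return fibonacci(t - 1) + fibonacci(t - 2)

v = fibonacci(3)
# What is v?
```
Call trace:
fibonacci(t=3)
  fibonacci(t=2)
    fibonacci(t=1)
    -> return 1
    fibonacci(t=0)
    -> return 0
  -> return 1
  fibonacci(t=1)
  -> return 1
-> return 2

Final answer: 2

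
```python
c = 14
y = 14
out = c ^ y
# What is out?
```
Trace:
  c=14
  c=14, y=14
  c=14, y=14, out=0

Final answer: 0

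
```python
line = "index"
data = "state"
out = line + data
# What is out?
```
Trace:
  line='index'
  line='index', data='state'
  line='index', data='state', out='indexstate'

Final answer: 'indexstate'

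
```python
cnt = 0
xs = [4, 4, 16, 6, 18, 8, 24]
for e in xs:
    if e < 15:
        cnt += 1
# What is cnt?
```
Trace:
  cnt=0
  cnt=1, e=4
  cnt=2, e=4
  cnt=2, e=16
  cnt=3, e=6
  cnt=3, e=18
  cnt=4, e=8
  cnt=4, e=24

Final answer: 4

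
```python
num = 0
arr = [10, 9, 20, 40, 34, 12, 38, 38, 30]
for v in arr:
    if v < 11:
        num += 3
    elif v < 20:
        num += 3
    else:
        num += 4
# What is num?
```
Trace:
  num=0
  num=3, v=10
  num=6, v=9
  num=10, v=20
  num=14, v=40
  num=18, v=34
  num=21, v=12
  num=25, v=38
  num=29, v=38
  num=33, v=30

Final answer: 33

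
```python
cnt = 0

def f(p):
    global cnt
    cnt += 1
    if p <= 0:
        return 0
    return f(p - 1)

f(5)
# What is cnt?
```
Call trace:
f(p=5)
  f(p=4)
    f(p=3)
      f(p=2)
        f(p=1)
          f(p=0)
          -> return 0
        -> return 0
      -> return 0
    -> return 0
  -> return 0
-> return 0

cnt is incremented once per call. f is entered once for each p = 5, 4, 3, 2, 1, 0 (the p <= 0 call returns without recursing), i.e. 5 + 1 calls.
cnt = 6

Final answer: 6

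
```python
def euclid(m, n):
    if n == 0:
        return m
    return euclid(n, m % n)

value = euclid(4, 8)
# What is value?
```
Call trace:
euclid(m=4, n=8)
  euclid(m=8, n=4)
    euclid(m=4, n=0)
    -> return 4
  -> return 4
-> return 4

Final answer: 4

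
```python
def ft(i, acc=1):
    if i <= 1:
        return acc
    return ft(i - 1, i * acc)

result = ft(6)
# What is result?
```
Call trace:
ft(i=6, acc=1)
  ft(i=5, acc=6)
    ft(i=4, acc=30)
      ft(i=3, acc=120)
        ft(i=2, acc=360)
          ft(i=1, acc=720)
          -> return 720
        -> return 720
      -> return 720
    -> return 720
  -> return 720
-> return 720

Final answer: 720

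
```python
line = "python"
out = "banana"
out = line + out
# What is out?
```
Trace:
  line='python'
  line='python', out='banana'
  line='python', out='pythonbanana'

Final answer: 'pythonbanana'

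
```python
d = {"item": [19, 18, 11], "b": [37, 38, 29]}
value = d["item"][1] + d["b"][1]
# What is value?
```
Trace:
  d={'item': [19, 18, 11], 'b': [37, 38, 29]}
  d={'item': [19, 18, 11], 'b': [37, 38, 29]}, value=56

Final answer: 56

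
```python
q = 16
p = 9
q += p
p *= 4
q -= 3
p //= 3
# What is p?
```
Trace:
  q=16
  q=16, p=9
  q=25, p=9
  q=25, p=36
  q=22, p=36
  q=22, p=12

Final answer: 12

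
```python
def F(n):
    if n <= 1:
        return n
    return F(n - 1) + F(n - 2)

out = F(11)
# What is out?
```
Call trace (a repeated sub-call is expanded the first time; later identical calls just restate its return value):
F(n=11)
  F(n=10)
    F(n=9)
      F(n=8)
        F(n=7)
          F(n=6)
            F(n=5)
              F(n=4)
                F(n=3)
                  F(n=2)
                    F(n=1)
                    -> return 1
                    F(n=0)
                    -> return 0
                  -> return 1
                  F(n=1)
                  -> return 1
                -> return 2
                F(n=2) -> return 1  (same call as traced above)
              -> return 3
              F(n=3) -> return 2  (same call as traced above)
            -> return 5
            F(n=4) -> return 3  (same call as traced above)
          -> return 8
          F(n=5) -> return 5  (same call as traced above)
        -> return 13
        F(n=6) -> return 8  (same call as traced above)
      -> return 21
      F(n=7) -> return 13  (same call as traced above)
    -> return 34
    F(n=8) -> return 21  (same call as traced above)
  -> return 55
  F(n=9) -> return 34  (same call as traced above)
-> return 89

Final answer: 89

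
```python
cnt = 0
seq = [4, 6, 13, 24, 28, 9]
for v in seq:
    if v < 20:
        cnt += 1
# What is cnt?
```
Trace:
  cnt=0
  cnt=1, v=4
  cnt=2, v=6
  cnt=3, v=13
  cnt=3, v=24
  cnt=3, v=28
  cnt=4, v=9

Final answer: 4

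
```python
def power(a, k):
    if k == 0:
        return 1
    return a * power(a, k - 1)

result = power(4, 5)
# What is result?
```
Call trace:
power(a=4, k=5)
  power(a=4, k=4)
    power(a=4, k=3)
      power(a=4, k=2)
        power(a=4, k=1)
          power(a=4, k=0)
          -> return 1
        -> return 4
      -> return 16
    -> return 64
  -> return 256
-> return 1024

Final answer: 1024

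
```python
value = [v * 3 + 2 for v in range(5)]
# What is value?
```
Trace:
  v=0
  v=1
  v=2
  v=3
  v=4
  value=[2, 5, 8, 11, 14]

Final answer: [2, 5, 8, 11, 14]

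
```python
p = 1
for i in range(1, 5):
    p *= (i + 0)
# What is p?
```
Trace:
  p=1
  p=1, i=1
  p=2, i=2
  p=6, i=3
  p=24, i=4

Final answer: 24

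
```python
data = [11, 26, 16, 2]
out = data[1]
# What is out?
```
Trace:
  data=[11, 26, 16, 2]
  data=[11, 26, 16, 2], out=26

Final answer: 26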